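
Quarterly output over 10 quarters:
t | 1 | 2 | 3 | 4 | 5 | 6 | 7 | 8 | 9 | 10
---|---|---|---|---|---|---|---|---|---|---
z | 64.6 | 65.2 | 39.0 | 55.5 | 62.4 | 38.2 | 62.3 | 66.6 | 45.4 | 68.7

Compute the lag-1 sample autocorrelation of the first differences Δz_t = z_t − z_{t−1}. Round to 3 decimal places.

First differences Δz: 0.6, -26.2, 16.5, 6.9, -24.2, 24.1, 4.3, -21.2, 23.3
Mean of differences = 0.4556
Numerator Σ(Δz_t−Δz̄)(Δz_{t+1}−Δz̄) = -1557.0475
Denominator Σ(Δz_t−Δz̄)² = 3182.0622
r_1(Δz) = -1557.0475 / 3182.0622 = -0.489

-0.489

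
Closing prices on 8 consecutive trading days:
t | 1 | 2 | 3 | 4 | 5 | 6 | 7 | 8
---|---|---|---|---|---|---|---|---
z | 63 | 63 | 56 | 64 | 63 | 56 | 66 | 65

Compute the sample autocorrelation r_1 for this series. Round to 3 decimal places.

Mean z̄ = (63 + 63 + 56 + 64 + 63 + 56 + 66 + 65)/8 = 62.0000
Σ(z_t−z̄)(z_{t+1}−z̄) = (1.0000) + (-6.0000) + (-12.0000) + (2.0000) + (-6.0000) + (-24.0000) + (12.0000) = -33.0000
Denominator Σ(z_t−z̄)² = 104.0000
r_1 = -33.0000 / 104.0000 = -0.317

-0.317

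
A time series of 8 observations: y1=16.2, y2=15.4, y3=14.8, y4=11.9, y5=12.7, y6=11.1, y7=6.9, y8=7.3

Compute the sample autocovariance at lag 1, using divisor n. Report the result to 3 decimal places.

6.419

Mean ȳ = (16.2 + 15.4 + 14.8 + 11.9 + 12.7 + 11.1 + 6.9 + 7.3)/8 = 12.0375
Deviations: 4.1625, 3.3625, 2.7625, -0.1375, 0.6625, -0.9375, -5.1375, -4.7375
Σ_{t=1}^{7}(y_t−ȳ)(y_{t+1}−ȳ) = 51.3486
γ_1 = 51.3486 / 8 = 6.419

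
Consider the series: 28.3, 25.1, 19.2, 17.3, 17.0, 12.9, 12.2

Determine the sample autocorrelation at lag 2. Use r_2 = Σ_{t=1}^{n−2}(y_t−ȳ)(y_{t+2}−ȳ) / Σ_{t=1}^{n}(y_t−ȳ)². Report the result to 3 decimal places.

0.068

Mean ȳ = (28.3 + 25.1 + 19.2 + 17.3 + 17.0 + 12.9 + 12.2)/7 = 18.8571
Deviations from mean: 9.4429, 6.2429, 0.3429, -1.5571, -1.8571, -5.9571, -6.6571
Σ(y_t−ȳ)(y_{t+2}−ȳ) = (3.2376) + (-9.7210) + (-0.6367) + (9.2761) + (12.3633) = 14.5192
Denominator Σ(y_t−ȳ)² = 213.9371
r_2 = 14.5192 / 213.9371 = 0.068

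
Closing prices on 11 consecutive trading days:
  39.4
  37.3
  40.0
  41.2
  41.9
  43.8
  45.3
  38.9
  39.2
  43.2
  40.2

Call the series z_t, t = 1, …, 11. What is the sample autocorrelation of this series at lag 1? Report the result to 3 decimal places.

Mean z̄ = (39.4 + 37.3 + 40.0 + 41.2 + 41.9 + 43.8 + 45.3 + 38.9 + 39.2 + 43.2 + 40.2)/11 = 40.9455
Numerator Σ_{t=1}^{10}(z_t−z̄)(z_{t+1}−z̄) = 13.2852
Denominator Σ(z_t−z̄)² = 57.5273
r_1 = 13.2852 / 57.5273 = 0.231

0.231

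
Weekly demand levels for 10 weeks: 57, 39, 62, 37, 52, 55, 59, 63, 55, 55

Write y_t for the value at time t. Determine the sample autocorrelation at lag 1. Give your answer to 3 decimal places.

-0.309

Mean ȳ = (57 + 39 + 62 + 37 + 52 + 55 + 59 + 63 + 55 + 55)/10 = 53.4000
Numerator Σ_{t=1}^{9}(y_t−ȳ)(y_{t+1}−ȳ) = -215.3600
Denominator Σ(y_t−ȳ)² = 696.4000
r_1 = -215.3600 / 696.4000 = -0.309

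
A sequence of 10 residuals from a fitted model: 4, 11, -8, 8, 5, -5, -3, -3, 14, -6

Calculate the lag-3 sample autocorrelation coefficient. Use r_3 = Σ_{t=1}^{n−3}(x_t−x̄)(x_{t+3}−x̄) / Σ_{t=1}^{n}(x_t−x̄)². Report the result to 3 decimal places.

Mean x̄ = (4 + 11 − 8 + 8 + 5 − 5 − 3 − 3 + 14 − 6)/10 = 1.7000
Numerator Σ_{t=1}^{7}(x_t−x̄)(x_{t+3}−x̄) = 18.8300
Denominator Σ(x_t−x̄)² = 536.1000
r_3 = 18.8300 / 536.1000 = 0.035

0.035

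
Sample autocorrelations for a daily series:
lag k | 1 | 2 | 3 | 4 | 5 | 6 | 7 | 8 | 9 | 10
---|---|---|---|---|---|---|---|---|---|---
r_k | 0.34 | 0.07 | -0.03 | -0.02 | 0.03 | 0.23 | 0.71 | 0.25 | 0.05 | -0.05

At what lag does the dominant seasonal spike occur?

7

The largest autocorrelation is r_7 = 0.71; the remaining lags stay at or below 0.34. The elevated value at lag 1 (0.34), dropping to 0.07 at lag 2, reflects decaying short-term dependence rather than seasonality.
The dominant spike at lag 7 indicates a seasonal period of 7.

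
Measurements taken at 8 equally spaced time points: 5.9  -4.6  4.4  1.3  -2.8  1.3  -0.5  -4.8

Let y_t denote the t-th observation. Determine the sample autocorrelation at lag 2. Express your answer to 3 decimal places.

Mean ȳ = (5.9 − 4.6 + 4.4 + 1.3 − 2.8 + 1.3 − 0.5 − 4.8)/8 = 0.0250
Σ(y_t−ȳ)(y_{t+2}−ȳ) = (25.7031) + (-5.8969) + (-12.3594) + (1.6256) + (1.4831) + (-6.1519) = 4.4038
Denominator Σ(y_t−ȳ)² = 109.8350
r_2 = 4.4038 / 109.8350 = 0.040

0.040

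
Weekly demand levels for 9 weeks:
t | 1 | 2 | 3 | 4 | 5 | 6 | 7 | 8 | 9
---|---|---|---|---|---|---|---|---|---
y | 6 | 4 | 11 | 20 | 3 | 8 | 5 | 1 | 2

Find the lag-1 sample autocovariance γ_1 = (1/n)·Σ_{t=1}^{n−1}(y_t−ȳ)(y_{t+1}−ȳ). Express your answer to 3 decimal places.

3.099

Mean ȳ = (6 + 4 + 11 + 20 + 3 + 8 + 5 + 1 + 2)/9 = 6.6667
Σ_{t=1}^{8}(y_t−ȳ)(y_{t+1}−ȳ) = 27.8889
γ_1 = 27.8889 / 9 = 3.099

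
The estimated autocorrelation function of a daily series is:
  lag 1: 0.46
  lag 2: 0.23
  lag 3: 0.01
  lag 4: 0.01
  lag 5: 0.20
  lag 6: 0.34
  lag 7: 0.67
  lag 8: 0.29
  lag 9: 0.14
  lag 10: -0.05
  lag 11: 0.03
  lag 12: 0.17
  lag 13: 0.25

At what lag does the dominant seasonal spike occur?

7

The largest autocorrelation is r_7 = 0.67; the remaining lags stay at or below 0.46. The elevated value at lag 1 (0.46), dropping to 0.23 at lag 2, reflects decaying short-term dependence rather than seasonality.
The dominant spike at lag 7 indicates a seasonal period of 7.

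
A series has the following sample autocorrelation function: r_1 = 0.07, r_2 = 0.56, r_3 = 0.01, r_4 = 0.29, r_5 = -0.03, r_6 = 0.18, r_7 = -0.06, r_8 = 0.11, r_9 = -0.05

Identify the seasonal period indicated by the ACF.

The largest autocorrelation is r_2 = 0.56, with weaker echoes at lags 4 (0.29) and 6 (0.18); the remaining lags stay at or below 0.11.
The dominant spike at lag 2 indicates a seasonal period of 2.

2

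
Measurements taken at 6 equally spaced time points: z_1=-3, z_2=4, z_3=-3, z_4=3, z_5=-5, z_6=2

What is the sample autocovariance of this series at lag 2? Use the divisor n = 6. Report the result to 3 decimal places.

Mean z̄ = (-3 + 4 − 3 + 3 − 5 + 2)/6 = -0.3333
Deviations: -2.6667, 4.3333, -2.6667, 3.3333, -4.6667, 2.3333
Σ_{t=1}^{4}(z_t−z̄)(z_{t+2}−z̄) = 41.7778
γ_2 = 41.7778 / 6 = 6.963

6.963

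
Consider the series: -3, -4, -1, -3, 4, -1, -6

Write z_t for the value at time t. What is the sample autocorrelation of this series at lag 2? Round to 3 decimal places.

Mean z̄ = (-3 − 4 − 1 − 3 + 4 − 1 − 6)/7 = -2.0000
Σ(z_t−z̄)(z_{t+2}−z̄) = (-1.0000) + (2.0000) + (6.0000) + (-1.0000) + (-24.0000) = -18.0000
Denominator Σ(z_t−z̄)² = 60.0000
r_2 = -18.0000 / 60.0000 = -0.300

-0.300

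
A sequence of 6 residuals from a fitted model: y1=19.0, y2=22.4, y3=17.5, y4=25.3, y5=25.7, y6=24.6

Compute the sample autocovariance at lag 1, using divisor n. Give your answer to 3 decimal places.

0.433

Mean ȳ = (19.0 + 22.4 + 17.5 + 25.3 + 25.7 + 24.6)/6 = 22.4167
Σ_{t=1}^{5}(y_t−ȳ)(y_{t+1}−ȳ) = 2.5981
γ_1 = 2.5981 / 6 = 0.433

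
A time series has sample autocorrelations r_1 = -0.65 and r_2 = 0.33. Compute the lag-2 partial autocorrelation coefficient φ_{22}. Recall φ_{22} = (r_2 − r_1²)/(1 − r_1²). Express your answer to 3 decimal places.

-0.160

φ_{22} = (r_2 − r_1²) / (1 − r_1²)
r_1² = (-0.65)² = 0.4225
Numerator = 0.33 − 0.4225 = -0.0925; denominator = 1 − 0.4225 = 0.5775
φ_{22} = -0.0925 / 0.5775 = -0.160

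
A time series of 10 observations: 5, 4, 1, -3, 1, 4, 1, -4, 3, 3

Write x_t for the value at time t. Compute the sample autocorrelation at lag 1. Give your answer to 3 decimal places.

0.078

Mean x̄ = (5 + 4 + 1 − 3 + 1 + 4 + 1 − 4 + 3 + 3)/10 = 1.5000
Numerator Σ_{t=1}^{9}(x_t−x̄)(x_{t+1}−x̄) = 6.2500
Denominator Σ(x_t−x̄)² = 80.5000
r_1 = 6.2500 / 80.5000 = 0.078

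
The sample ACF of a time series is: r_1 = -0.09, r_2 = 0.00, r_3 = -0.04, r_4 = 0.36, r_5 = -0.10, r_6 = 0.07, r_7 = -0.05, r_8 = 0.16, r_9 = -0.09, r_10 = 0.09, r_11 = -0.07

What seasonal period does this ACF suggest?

The largest autocorrelation is r_4 = 0.36, with a weaker echo at lag 8 (0.16); the remaining lags stay at or below 0.09.
The dominant spike at lag 4 indicates a seasonal period of 4.

4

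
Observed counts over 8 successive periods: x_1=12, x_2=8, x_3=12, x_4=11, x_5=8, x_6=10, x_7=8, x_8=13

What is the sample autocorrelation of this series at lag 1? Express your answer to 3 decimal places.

-0.451

Mean x̄ = (12 + 8 + 12 + 11 + 8 + 10 + 8 + 13)/8 = 10.2500
Numerator Σ_{t=1}^{7}(x_t−x̄)(x_{t+1}−x̄) = -13.3125
Denominator Σ(x_t−x̄)² = 29.5000
r_1 = -13.3125 / 29.5000 = -0.451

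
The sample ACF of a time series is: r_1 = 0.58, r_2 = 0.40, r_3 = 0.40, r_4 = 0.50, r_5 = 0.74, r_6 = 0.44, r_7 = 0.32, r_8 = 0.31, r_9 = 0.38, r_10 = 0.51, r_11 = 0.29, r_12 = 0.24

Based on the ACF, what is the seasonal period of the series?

5

The largest autocorrelation is r_5 = 0.74; the remaining lags stay at or below 0.58. The elevated value at lag 1 (0.58), dropping to 0.40 at lag 2, reflects decaying short-term dependence rather than seasonality.
The dominant spike at lag 5 indicates a seasonal period of 5.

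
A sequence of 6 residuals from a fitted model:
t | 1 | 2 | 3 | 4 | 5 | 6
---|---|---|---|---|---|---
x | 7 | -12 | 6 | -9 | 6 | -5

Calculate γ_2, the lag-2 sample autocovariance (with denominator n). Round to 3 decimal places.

Mean x̄ = (7 − 12 + 6 − 9 + 6 − 5)/6 = -1.1667
Deviations: 8.1667, -10.8333, 7.1667, -7.8333, 7.1667, -3.8333
Σ_{t=1}^{4}(x_t−x̄)(x_{t+2}−x̄) = 224.7778
γ_2 = 224.7778 / 6 = 37.463

37.463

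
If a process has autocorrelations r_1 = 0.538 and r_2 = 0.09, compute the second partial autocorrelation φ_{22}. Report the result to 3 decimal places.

-0.281

φ_{22} = (r_2 − r_1²) / (1 − r_1²)
r_1² = (0.538)² = 0.289444
Numerator = 0.09 − 0.2894 = -0.1994; denominator = 1 − 0.2894 = 0.7106
φ_{22} = -0.1994 / 0.7106 = -0.281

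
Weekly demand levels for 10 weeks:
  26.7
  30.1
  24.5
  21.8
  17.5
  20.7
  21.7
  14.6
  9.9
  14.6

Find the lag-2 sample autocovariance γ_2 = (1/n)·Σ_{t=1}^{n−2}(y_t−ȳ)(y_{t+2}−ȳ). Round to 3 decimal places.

4.204

Mean ȳ = (26.7 + 30.1 + 24.5 + 21.8 + 17.5 + 20.7 + 21.7 + 14.6 + 9.9 + 14.6)/10 = 20.2100
Σ_{t=1}^{8}(y_t−ȳ)(y_{t+2}−ȳ) = 42.0438
γ_2 = 42.0438 / 10 = 4.204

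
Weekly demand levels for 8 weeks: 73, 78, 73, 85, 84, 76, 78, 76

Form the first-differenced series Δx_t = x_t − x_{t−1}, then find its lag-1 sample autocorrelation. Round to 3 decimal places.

First differences Δx: 5, -5, 12, -1, -8, 2, -2
Mean of differences = 0.4286
Numerator Σ(Δx_t−Δx̄)(Δx_{t+1}−Δx̄) = -109.1837
Denominator Σ(Δx_t−Δx̄)² = 265.7143
r_1(Δx) = -109.1837 / 265.7143 = -0.411

-0.411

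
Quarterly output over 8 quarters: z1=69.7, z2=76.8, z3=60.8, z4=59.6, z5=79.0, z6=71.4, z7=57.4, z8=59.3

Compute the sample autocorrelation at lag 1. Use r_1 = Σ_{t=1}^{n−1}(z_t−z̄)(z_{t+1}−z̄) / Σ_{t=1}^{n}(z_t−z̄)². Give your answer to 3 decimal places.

0.016

Mean z̄ = (69.7 + 76.8 + 60.8 + 59.6 + 79.0 + 71.4 + 57.4 + 59.3)/8 = 66.7500
Deviations from mean: 2.9500, 10.0500, -5.9500, -7.1500, 12.2500, 4.6500, -9.3500, -7.4500
Σ(z_t−z̄)(z_{t+1}−z̄) = (29.6475) + (-59.7975) + (42.5425) + (-87.5875) + (56.9625) + (-43.4775) + (69.6575) = 7.9475
Denominator Σ(z_t−z̄)² = 510.8400
r_1 = 7.9475 / 510.8400 = 0.016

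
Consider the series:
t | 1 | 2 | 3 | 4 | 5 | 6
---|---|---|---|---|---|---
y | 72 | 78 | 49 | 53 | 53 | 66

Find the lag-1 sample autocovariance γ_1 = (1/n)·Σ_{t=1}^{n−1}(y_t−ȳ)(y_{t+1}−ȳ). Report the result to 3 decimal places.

18.579

Mean ȳ = (72 + 78 + 49 + 53 + 53 + 66)/6 = 61.8333
Σ_{t=1}^{5}(y_t−ȳ)(y_{t+1}−ȳ) = 111.4722
γ_1 = 111.4722 / 6 = 18.579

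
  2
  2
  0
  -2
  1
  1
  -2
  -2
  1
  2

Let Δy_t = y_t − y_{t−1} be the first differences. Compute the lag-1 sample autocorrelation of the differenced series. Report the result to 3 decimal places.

0.028

First differences Δy: 0, -2, -2, 3, 0, -3, 0, 3, 1
Mean of differences = 0.0000
Numerator Σ(Δy_t−Δȳ)(Δy_{t+1}−Δȳ) = 1.0000
Denominator Σ(Δy_t−Δȳ)² = 36.0000
r_1(Δy) = 1.0000 / 36.0000 = 0.028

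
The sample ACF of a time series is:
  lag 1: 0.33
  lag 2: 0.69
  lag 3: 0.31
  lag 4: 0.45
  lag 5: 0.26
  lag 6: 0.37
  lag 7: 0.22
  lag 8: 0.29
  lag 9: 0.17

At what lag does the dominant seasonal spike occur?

2

The largest autocorrelation is r_2 = 0.69, with weaker echoes at lags 4 (0.45) and 6 (0.37); the remaining lags stay at or below 0.33.
The dominant spike at lag 2 indicates a seasonal period of 2.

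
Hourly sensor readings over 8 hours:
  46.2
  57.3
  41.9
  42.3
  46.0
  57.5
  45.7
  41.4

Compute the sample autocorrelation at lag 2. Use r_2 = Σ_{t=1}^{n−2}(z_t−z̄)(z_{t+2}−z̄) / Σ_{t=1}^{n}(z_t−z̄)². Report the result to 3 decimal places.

-0.490

Mean z̄ = (46.2 + 57.3 + 41.9 + 42.3 + 46.0 + 57.5 + 45.7 + 41.4)/8 = 47.2875
Numerator Σ_{t=1}^{6}(z_t−z̄)(z_{t+2}−z̄) = -146.1591
Denominator Σ(z_t−z̄)² = 298.4688
r_2 = -146.1591 / 298.4688 = -0.490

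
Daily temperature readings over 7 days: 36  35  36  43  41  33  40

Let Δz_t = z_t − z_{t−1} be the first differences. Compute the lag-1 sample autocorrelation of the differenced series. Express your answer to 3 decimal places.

-0.285

First differences Δz: -1, 1, 7, -2, -8, 7
Mean of differences = 0.6667
Numerator Σ(Δz_t−Δz̄)(Δz_{t+1}−Δz̄) = -47.1111
Denominator Σ(Δz_t−Δz̄)² = 165.3333
r_1(Δz) = -47.1111 / 165.3333 = -0.285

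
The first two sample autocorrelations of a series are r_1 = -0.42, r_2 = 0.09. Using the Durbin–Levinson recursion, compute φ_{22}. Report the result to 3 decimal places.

φ_{22} = (r_2 − r_1²) / (1 − r_1²)
r_1² = (-0.42)² = 0.1764
Numerator = 0.09 − 0.1764 = -0.0864; denominator = 1 − 0.1764 = 0.8236
φ_{22} = -0.0864 / 0.8236 = -0.105

-0.105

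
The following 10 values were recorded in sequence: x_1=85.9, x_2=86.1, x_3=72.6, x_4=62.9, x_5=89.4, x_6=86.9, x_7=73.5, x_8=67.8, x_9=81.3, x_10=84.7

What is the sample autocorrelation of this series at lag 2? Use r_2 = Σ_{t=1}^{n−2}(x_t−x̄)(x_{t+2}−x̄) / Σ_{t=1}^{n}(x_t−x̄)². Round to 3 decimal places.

Mean x̄ = (85.9 + 86.1 + 72.6 + 62.9 + 89.4 + 86.9 + 73.5 + 67.8 + 81.3 + 84.7)/10 = 79.1100
Numerator Σ_{t=1}^{8}(x_t−x̄)(x_{t+2}−x̄) = -572.1152
Denominator Σ(x_t−x̄)² = 762.1090
r_2 = -572.1152 / 762.1090 = -0.751

-0.751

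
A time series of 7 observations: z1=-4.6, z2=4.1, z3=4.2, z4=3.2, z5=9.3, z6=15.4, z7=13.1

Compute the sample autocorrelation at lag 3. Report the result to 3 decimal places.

Mean z̄ = (-4.6 + 4.1 + 4.2 + 3.2 + 9.3 + 15.4 + 13.1)/7 = 6.3857
Deviations from mean: -10.9857, -2.2857, -2.1857, -3.1857, 2.9143, 9.0143, 6.7143
Σ(z_t−z̄)(z_{t+3}−z̄) = (34.9973) + (-6.6612) + (-19.7027) + (-21.3898) = -12.7563
Denominator Σ(z_t−z̄)² = 275.6686
r_3 = -12.7563 / 275.6686 = -0.046

-0.046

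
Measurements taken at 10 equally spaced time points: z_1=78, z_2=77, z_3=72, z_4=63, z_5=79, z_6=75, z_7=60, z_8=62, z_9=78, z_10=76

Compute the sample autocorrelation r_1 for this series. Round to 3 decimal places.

0.073

Mean z̄ = (78 + 77 + 72 + 63 + 79 + 75 + 60 + 62 + 78 + 76)/10 = 72.0000
Numerator Σ_{t=1}^{9}(z_t−z̄)(z_{t+1}−z̄) = 36.0000
Denominator Σ(z_t−z̄)² = 496.0000
r_1 = 36.0000 / 496.0000 = 0.073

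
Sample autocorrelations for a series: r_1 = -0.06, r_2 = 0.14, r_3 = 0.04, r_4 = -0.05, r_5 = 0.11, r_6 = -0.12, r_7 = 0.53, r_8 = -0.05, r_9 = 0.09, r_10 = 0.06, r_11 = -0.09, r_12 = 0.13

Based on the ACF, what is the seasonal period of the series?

7

The largest autocorrelation is r_7 = 0.53; the remaining lags stay at or below 0.14.
The dominant spike at lag 7 indicates a seasonal period of 7.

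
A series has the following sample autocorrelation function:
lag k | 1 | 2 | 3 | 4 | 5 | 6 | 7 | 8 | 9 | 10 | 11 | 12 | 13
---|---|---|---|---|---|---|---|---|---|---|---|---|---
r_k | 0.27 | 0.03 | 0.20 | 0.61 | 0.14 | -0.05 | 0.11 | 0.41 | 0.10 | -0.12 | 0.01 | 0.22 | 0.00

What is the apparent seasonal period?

The largest autocorrelation is r_4 = 0.61, with a weaker echo at lag 8 (0.41); the remaining lags stay at or below 0.27. The elevated value at lag 1 (0.27), dropping to 0.03 at lag 2, reflects decaying short-term dependence rather than seasonality.
The dominant spike at lag 4 indicates a seasonal period of 4.

4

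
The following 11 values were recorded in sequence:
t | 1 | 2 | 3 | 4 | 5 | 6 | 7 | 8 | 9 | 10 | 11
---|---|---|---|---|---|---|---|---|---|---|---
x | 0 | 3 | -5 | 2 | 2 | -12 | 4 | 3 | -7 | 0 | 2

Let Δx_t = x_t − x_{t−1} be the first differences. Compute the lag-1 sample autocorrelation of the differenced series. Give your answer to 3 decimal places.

First differences Δx: 3, -8, 7, 0, -14, 16, -1, -10, 7, 2
Mean of differences = 0.2000
Numerator Σ(Δx_t−Δx̄)(Δx_{t+1}−Δx̄) = -365.4400
Denominator Σ(Δx_t−Δx̄)² = 727.6000
r_1(Δx) = -365.4400 / 727.6000 = -0.502

-0.502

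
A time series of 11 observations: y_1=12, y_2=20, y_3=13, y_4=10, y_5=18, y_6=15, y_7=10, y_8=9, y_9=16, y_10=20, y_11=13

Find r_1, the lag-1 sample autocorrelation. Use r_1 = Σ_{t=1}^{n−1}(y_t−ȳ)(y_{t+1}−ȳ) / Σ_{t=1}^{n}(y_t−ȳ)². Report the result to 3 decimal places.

-0.096

Mean ȳ = (12 + 20 + 13 + 10 + 18 + 15 + 10 + 9 + 16 + 20 + 13)/11 = 14.1818
Numerator Σ_{t=1}^{10}(y_t−ȳ)(y_{t+1}−ȳ) = -14.9421
Denominator Σ(y_t−ȳ)² = 155.6364
r_1 = -14.9421 / 155.6364 = -0.096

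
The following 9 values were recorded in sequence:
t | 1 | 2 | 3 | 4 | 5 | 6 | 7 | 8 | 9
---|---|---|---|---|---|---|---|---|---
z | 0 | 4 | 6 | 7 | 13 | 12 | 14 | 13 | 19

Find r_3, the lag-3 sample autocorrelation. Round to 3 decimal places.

Mean z̄ = (0 + 4 + 6 + 7 + 13 + 12 + 14 + 13 + 19)/9 = 9.7778
Numerator Σ_{t=1}^{6}(z_t−z̄)(z_{t+3}−z̄) = 19.2963
Denominator Σ(z_t−z̄)² = 279.5556
r_3 = 19.2963 / 279.5556 = 0.069

0.069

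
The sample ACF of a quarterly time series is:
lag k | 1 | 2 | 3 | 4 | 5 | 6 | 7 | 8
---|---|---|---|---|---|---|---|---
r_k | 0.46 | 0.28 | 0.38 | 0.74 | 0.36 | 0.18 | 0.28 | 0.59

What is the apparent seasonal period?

4

The largest autocorrelation is r_4 = 0.74, with a weaker echo at lag 8 (0.59); the remaining lags stay at or below 0.46. The elevated value at lag 1 (0.46), dropping to 0.28 at lag 2, reflects decaying short-term dependence rather than seasonality.
The dominant spike at lag 4 indicates a seasonal period of 4.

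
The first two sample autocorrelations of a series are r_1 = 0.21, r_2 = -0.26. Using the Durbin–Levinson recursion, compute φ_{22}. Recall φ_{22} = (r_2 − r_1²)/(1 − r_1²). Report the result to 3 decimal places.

-0.318

φ_{22} = (r_2 − r_1²) / (1 − r_1²)
r_1² = (0.21)² = 0.0441
Numerator = -0.26 − 0.0441 = -0.3041; denominator = 1 − 0.0441 = 0.9559
φ_{22} = -0.3041 / 0.9559 = -0.318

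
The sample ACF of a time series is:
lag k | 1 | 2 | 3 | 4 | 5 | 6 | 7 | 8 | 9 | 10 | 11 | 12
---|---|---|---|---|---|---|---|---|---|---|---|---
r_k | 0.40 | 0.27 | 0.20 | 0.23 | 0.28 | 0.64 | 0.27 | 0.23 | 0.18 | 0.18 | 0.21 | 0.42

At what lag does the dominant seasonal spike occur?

6

The largest autocorrelation is r_6 = 0.64, with a weaker echo at lag 12 (0.42); the remaining lags stay at or below 0.40. The elevated value at lag 1 (0.40), dropping to 0.27 at lag 2, reflects decaying short-term dependence rather than seasonality.
The dominant spike at lag 6 indicates a seasonal period of 6.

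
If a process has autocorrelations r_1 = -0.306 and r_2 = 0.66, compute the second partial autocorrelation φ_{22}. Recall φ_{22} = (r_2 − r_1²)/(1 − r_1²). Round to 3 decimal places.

φ_{22} = (r_2 − r_1²) / (1 − r_1²)
r_1² = (-0.306)² = 0.093636
Numerator = 0.66 − 0.0936 = 0.5664; denominator = 1 − 0.0936 = 0.9064
φ_{22} = 0.5664 / 0.9064 = 0.625

0.625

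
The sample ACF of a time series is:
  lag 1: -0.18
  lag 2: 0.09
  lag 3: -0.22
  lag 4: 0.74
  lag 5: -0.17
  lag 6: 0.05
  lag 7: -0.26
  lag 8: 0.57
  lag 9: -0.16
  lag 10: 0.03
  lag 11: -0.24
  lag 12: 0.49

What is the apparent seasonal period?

4

The largest autocorrelation is r_4 = 0.74, with weaker echoes at lags 8 (0.57) and 12 (0.49); the remaining lags stay at or below 0.09.
The dominant spike at lag 4 indicates a seasonal period of 4.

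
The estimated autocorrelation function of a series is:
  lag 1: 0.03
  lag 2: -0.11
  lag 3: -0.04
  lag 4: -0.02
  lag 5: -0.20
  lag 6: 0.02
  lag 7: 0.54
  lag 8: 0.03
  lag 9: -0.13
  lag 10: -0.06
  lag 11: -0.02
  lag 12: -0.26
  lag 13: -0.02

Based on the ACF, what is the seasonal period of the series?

The largest autocorrelation is r_7 = 0.54; the remaining lags stay at or below 0.03.
The dominant spike at lag 7 indicates a seasonal period of 7.

7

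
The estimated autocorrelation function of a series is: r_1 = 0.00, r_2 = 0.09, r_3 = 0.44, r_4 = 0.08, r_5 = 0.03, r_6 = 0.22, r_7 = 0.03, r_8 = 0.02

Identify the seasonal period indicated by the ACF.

3

The largest autocorrelation is r_3 = 0.44, with a weaker echo at lag 6 (0.22); the remaining lags stay at or below 0.09.
The dominant spike at lag 3 indicates a seasonal period of 3.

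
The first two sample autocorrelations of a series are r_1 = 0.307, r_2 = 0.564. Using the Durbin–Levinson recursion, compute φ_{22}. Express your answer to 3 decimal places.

φ_{22} = (r_2 − r_1²) / (1 − r_1²)
r_1² = (0.307)² = 0.094249
Numerator = 0.564 − 0.0942 = 0.4698; denominator = 1 − 0.0942 = 0.9058
φ_{22} = 0.4698 / 0.9058 = 0.519

0.519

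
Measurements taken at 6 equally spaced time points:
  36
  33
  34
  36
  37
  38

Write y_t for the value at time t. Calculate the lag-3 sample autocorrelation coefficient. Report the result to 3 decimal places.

Mean ȳ = (36 + 33 + 34 + 36 + 37 + 38)/6 = 35.6667
Deviations from mean: 0.3333, -2.6667, -1.6667, 0.3333, 1.3333, 2.3333
Σ(y_t−ȳ)(y_{t+3}−ȳ) = (0.1111) + (-3.5556) + (-3.8889) = -7.3333
Denominator Σ(y_t−ȳ)² = 17.3333
r_3 = -7.3333 / 17.3333 = -0.423

-0.423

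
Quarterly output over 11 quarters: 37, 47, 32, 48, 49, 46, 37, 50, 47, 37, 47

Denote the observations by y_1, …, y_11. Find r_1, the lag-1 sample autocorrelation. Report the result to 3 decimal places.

-0.399

Mean ȳ = (37 + 47 + 32 + 48 + 49 + 46 + 37 + 50 + 47 + 37 + 47)/11 = 43.3636
Numerator Σ_{t=1}^{10}(y_t−ȳ)(y_{t+1}−ȳ) = -157.3140
Denominator Σ(y_t−ȳ)² = 394.5455
r_1 = -157.3140 / 394.5455 = -0.399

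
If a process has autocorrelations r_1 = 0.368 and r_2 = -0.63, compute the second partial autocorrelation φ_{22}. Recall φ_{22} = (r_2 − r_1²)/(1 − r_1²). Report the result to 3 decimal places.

-0.885

φ_{22} = (r_2 − r_1²) / (1 − r_1²)
r_1² = (0.368)² = 0.135424
Numerator = -0.63 − 0.1354 = -0.7654; denominator = 1 − 0.1354 = 0.8646
φ_{22} = -0.7654 / 0.8646 = -0.885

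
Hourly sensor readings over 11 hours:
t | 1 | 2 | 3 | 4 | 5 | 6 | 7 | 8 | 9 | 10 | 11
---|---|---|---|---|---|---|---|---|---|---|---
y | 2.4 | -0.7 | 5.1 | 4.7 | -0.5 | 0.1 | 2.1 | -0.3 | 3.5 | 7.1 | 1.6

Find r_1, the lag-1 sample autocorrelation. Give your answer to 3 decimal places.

Mean ȳ = (2.4 − 0.7 + 5.1 + 4.7 − 0.5 + 0.1 + 2.1 − 0.3 + 3.5 + 7.1 + 1.6)/11 = 2.2818
Numerator Σ_{t=1}^{10}(y_t−ȳ)(y_{t+1}−ȳ) = -2.2931
Denominator Σ(y_t−ȳ)² = 67.0564
r_1 = -2.2931 / 67.0564 = -0.034

-0.034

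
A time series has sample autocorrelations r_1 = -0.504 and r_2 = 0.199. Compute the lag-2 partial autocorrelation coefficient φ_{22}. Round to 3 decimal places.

-0.074

φ_{22} = (r_2 − r_1²) / (1 − r_1²)
r_1² = (-0.504)² = 0.254016
Numerator = 0.199 − 0.2540 = -0.0550; denominator = 1 − 0.2540 = 0.7460
φ_{22} = -0.0550 / 0.7460 = -0.074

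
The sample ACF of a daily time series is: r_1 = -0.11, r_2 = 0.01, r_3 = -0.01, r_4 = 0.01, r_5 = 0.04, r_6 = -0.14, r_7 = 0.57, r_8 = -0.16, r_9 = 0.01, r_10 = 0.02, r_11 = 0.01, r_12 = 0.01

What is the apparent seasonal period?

The largest autocorrelation is r_7 = 0.57; the remaining lags stay at or below 0.04.
The dominant spike at lag 7 indicates a seasonal period of 7.

7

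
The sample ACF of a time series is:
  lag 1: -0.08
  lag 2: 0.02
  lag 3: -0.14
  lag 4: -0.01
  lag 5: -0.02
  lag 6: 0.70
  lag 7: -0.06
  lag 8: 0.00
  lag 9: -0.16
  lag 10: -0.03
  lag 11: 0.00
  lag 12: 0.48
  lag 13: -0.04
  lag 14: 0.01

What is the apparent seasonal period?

The largest autocorrelation is r_6 = 0.70, with a weaker echo at lag 12 (0.48); the remaining lags stay at or below 0.02.
The dominant spike at lag 6 indicates a seasonal period of 6.

6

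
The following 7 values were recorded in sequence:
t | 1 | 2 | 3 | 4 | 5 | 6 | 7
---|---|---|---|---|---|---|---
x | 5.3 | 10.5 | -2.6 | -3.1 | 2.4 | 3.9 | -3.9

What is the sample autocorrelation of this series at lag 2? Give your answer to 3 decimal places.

-0.442

Mean x̄ = (5.3 + 10.5 − 2.6 − 3.1 + 2.4 + 3.9 − 3.9)/7 = 1.7857
Numerator Σ_{t=1}^{5}(x_t−x̄)(x_{t+2}−x̄) = -74.5047
Denominator Σ(x_t−x̄)² = 168.5686
r_2 = -74.5047 / 168.5686 = -0.442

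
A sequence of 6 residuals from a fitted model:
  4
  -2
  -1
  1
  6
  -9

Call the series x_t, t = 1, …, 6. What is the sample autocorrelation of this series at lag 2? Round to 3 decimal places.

Mean x̄ = (4 − 2 − 1 + 1 + 6 − 9)/6 = -0.1667
Deviations from mean: 4.1667, -1.8333, -0.8333, 1.1667, 6.1667, -8.8333
Σ(x_t−x̄)(x_{t+2}−x̄) = (-3.4722) + (-2.1389) + (-5.1389) + (-10.3056) = -21.0556
Denominator Σ(x_t−x̄)² = 138.8333
r_2 = -21.0556 / 138.8333 = -0.152

-0.152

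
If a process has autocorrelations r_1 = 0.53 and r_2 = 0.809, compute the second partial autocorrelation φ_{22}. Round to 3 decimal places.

0.734

φ_{22} = (r_2 − r_1²) / (1 − r_1²)
r_1² = (0.53)² = 0.2809
Numerator = 0.809 − 0.2809 = 0.5281; denominator = 1 − 0.2809 = 0.7191
φ_{22} = 0.5281 / 0.7191 = 0.734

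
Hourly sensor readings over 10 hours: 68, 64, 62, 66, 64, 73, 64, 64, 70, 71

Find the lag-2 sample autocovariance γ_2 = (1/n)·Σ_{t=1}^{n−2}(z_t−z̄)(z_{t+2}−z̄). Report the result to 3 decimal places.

Mean z̄ = (68 + 64 + 62 + 66 + 64 + 73 + 64 + 64 + 70 + 71)/10 = 66.6000
Σ_{t=1}^{8}(z_t−z̄)(z_{t+2}−z̄) = -26.9200
γ_2 = -26.9200 / 10 = -2.692

-2.692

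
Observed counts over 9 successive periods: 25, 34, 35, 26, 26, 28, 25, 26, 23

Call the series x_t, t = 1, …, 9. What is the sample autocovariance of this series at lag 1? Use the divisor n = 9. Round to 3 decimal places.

Mean x̄ = (25 + 34 + 35 + 26 + 26 + 28 + 25 + 26 + 23)/9 = 27.5556
Σ_{t=1}^{8}(x_t−x̄)(x_{t+1}−x̄) = 31.5802
γ_1 = 31.5802 / 9 = 3.509

3.509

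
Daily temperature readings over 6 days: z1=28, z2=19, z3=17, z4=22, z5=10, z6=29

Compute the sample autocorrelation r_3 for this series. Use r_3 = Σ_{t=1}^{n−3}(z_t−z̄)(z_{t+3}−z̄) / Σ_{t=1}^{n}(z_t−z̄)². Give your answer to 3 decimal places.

-0.012

Mean z̄ = (28 + 19 + 17 + 22 + 10 + 29)/6 = 20.8333
Σ(z_t−z̄)(z_{t+3}−z̄) = (8.3611) + (19.8611) + (-31.3056) = -3.0833
Denominator Σ(z_t−z̄)² = 254.8333
r_3 = -3.0833 / 254.8333 = -0.012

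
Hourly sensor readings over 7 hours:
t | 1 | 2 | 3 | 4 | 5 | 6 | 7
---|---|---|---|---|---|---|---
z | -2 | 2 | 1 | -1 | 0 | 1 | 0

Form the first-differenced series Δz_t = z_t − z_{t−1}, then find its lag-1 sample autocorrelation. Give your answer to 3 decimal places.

First differences Δz: 4, -1, -2, 1, 1, -1
Mean of differences = 0.3333
Numerator Σ(Δz_t−Δz̄)(Δz_{t+1}−Δz̄) = -3.7778
Denominator Σ(Δz_t−Δz̄)² = 23.3333
r_1(Δz) = -3.7778 / 23.3333 = -0.162

-0.162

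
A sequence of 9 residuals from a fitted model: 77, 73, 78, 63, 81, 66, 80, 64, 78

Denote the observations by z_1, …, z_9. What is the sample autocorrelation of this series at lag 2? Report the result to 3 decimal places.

0.693

Mean z̄ = (77 + 73 + 78 + 63 + 81 + 66 + 80 + 64 + 78)/9 = 73.3333
Numerator Σ_{t=1}^{7}(z_t−z̄)(z_{t+2}−z̄) = 282.7778
Denominator Σ(z_t−z̄)² = 408.0000
r_2 = 282.7778 / 408.0000 = 0.693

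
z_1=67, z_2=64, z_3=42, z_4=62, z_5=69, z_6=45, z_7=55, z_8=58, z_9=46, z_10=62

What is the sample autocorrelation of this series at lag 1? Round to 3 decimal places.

Mean z̄ = (67 + 64 + 42 + 62 + 69 + 45 + 55 + 58 + 46 + 62)/10 = 57.0000
Numerator Σ_{t=1}^{9}(z_t−z̄)(z_{t+1}−z̄) = -238.0000
Denominator Σ(z_t−z̄)² = 838.0000
r_1 = -238.0000 / 838.0000 = -0.284

-0.284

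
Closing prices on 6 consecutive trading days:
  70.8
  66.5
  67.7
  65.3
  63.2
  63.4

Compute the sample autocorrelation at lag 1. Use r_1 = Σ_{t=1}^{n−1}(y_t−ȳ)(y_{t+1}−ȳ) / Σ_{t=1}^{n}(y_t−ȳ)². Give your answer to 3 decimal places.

Mean ȳ = (70.8 + 66.5 + 67.7 + 65.3 + 63.2 + 63.4)/6 = 66.1500
Deviations from mean: 4.6500, 0.3500, 1.5500, -0.8500, -2.9500, -2.7500
Numerator Σ_{t=1}^{5}(y_t−ȳ)(y_{t+1}−ȳ) = 11.4725
Denominator Σ(y_t−ȳ)² = 41.1350
r_1 = 11.4725 / 41.1350 = 0.279

0.279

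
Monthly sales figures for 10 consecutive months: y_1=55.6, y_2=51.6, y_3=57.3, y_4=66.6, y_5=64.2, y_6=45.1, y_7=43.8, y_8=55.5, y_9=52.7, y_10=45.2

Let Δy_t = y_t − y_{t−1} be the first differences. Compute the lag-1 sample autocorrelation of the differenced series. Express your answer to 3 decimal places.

0.074

First differences Δy: -4.0, 5.7, 9.3, -2.4, -19.1, -1.3, 11.7, -2.8, -7.5
Mean of differences = -1.1556
Numerator Σ(Δy_t−Δȳ)(Δy_{t+1}−Δȳ) = 51.5258
Denominator Σ(Δy_t−Δȳ)² = 696.2022
r_1(Δy) = 51.5258 / 696.2022 = 0.074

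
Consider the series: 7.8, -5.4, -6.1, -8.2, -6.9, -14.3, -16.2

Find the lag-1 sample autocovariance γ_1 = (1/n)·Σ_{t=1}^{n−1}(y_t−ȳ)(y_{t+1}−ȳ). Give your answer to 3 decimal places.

Mean ȳ = (7.8 − 5.4 − 6.1 − 8.2 − 6.9 − 14.3 − 16.2)/7 = -7.0429
Deviations: 14.8429, 1.6429, 0.9429, -1.1571, 0.1429, -7.2571, -9.1571
Σ_{t=1}^{6}(y_t−ȳ)(y_{t+1}−ȳ) = 90.0953
γ_1 = 90.0953 / 7 = 12.871

12.871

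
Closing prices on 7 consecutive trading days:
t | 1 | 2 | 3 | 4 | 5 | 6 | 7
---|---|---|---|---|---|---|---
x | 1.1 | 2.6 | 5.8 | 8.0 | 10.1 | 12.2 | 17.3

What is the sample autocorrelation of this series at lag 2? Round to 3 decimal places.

0.158

Mean x̄ = (1.1 + 2.6 + 5.8 + 8.0 + 10.1 + 12.2 + 17.3)/7 = 8.1571
Σ(x_t−x̄)(x_{t+2}−x̄) = (16.6347) + (0.8733) + (-4.5796) + (-0.6353) + (17.7633) = 30.0563
Denominator Σ(x_t−x̄)² = 189.9771
r_2 = 30.0563 / 189.9771 = 0.158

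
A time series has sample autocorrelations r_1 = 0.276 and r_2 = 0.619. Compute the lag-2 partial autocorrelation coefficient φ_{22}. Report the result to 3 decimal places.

φ_{22} = (r_2 − r_1²) / (1 − r_1²)
r_1² = (0.276)² = 0.076176
Numerator = 0.619 − 0.0762 = 0.5428; denominator = 1 − 0.0762 = 0.9238
φ_{22} = 0.5428 / 0.9238 = 0.588

0.588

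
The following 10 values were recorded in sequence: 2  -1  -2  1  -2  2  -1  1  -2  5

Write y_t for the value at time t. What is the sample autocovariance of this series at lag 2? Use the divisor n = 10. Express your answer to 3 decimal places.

1.212

Mean ȳ = (2 − 1 − 2 + 1 − 2 + 2 − 1 + 1 − 2 + 5)/10 = 0.3000
Σ_{t=1}^{8}(y_t−ȳ)(y_{t+2}−ȳ) = 12.1200
γ_2 = 12.1200 / 10 = 1.212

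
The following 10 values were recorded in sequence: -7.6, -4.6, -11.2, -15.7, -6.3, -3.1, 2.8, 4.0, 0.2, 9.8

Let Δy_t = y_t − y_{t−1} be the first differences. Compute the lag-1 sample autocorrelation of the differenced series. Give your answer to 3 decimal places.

First differences Δy: 3.0, -6.6, -4.5, 9.4, 3.2, 5.9, 1.2, -3.8, 9.6
Mean of differences = 1.9333
Numerator Σ(Δy_t−Δȳ)(Δy_{t+1}−Δȳ) = -30.4178
Denominator Σ(Δy_t−Δȳ)² = 280.6200
r_1(Δy) = -30.4178 / 280.6200 = -0.108

-0.108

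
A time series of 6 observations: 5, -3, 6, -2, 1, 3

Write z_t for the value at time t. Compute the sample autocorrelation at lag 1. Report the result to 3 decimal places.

-0.744

Mean z̄ = (5 − 3 + 6 − 2 + 1 + 3)/6 = 1.6667
Deviations from mean: 3.3333, -4.6667, 4.3333, -3.6667, -0.6667, 1.3333
Numerator Σ_{t=1}^{5}(z_t−z̄)(z_{t+1}−z̄) = -50.1111
Denominator Σ(z_t−z̄)² = 67.3333
r_1 = -50.1111 / 67.3333 = -0.744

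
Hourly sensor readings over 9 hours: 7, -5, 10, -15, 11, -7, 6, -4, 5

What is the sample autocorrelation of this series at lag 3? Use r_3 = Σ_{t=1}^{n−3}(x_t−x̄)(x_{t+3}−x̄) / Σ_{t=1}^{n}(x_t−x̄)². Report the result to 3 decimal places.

-0.613

Mean x̄ = (7 − 5 + 10 − 15 + 11 − 7 + 6 − 4 + 5)/9 = 0.8889
Σ(x_t−x̄)(x_{t+3}−x̄) = (-97.0988) + (-59.5432) + (-71.8765) + (-81.2099) + (-49.4321) + (-32.4321) = -391.5926
Denominator Σ(x_t−x̄)² = 638.8889
r_3 = -391.5926 / 638.8889 = -0.613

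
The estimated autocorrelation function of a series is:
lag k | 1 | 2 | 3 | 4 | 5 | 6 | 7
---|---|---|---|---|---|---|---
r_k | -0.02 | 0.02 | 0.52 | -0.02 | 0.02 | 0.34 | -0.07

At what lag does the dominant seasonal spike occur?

The largest autocorrelation is r_3 = 0.52, with a weaker echo at lag 6 (0.34); the remaining lags stay at or below 0.02.
The dominant spike at lag 3 indicates a seasonal period of 3.

3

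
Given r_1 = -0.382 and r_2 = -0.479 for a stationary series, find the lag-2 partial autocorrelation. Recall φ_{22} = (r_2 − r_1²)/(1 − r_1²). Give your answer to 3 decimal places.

-0.732

φ_{22} = (r_2 − r_1²) / (1 − r_1²)
r_1² = (-0.382)² = 0.145924
Numerator = -0.479 − 0.1459 = -0.6249; denominator = 1 − 0.1459 = 0.8541
φ_{22} = -0.6249 / 0.8541 = -0.732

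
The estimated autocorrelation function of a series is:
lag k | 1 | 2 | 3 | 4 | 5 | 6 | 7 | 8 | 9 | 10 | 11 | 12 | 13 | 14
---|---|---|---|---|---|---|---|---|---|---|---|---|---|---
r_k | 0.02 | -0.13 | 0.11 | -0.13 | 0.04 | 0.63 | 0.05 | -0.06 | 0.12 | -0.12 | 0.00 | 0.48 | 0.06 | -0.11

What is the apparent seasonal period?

The largest autocorrelation is r_6 = 0.63, with a weaker echo at lag 12 (0.48); the remaining lags stay at or below 0.12.
The dominant spike at lag 6 indicates a seasonal period of 6.

6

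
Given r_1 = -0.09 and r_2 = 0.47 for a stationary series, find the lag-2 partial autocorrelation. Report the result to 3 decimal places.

φ_{22} = (r_2 − r_1²) / (1 − r_1²)
r_1² = (-0.09)² = 0.0081
Numerator = 0.47 − 0.0081 = 0.4619; denominator = 1 − 0.0081 = 0.9919
φ_{22} = 0.4619 / 0.9919 = 0.466

0.466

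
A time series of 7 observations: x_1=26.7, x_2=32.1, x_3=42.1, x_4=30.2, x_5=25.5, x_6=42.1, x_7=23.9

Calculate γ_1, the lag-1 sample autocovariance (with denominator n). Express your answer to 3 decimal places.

-21.586

Mean x̄ = (26.7 + 32.1 + 42.1 + 30.2 + 25.5 + 42.1 + 23.9)/7 = 31.8000
Deviations: -5.1000, 0.3000, 10.3000, -1.6000, -6.3000, 10.3000, -7.9000
Σ_{t=1}^{6}(x_t−x̄)(x_{t+1}−x̄) = -151.1000
γ_1 = -151.1000 / 7 = -21.586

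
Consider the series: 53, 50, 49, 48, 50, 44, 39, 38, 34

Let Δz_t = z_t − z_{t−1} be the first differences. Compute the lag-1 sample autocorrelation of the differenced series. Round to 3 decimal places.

-0.107

First differences Δz: -3, -1, -1, 2, -6, -5, -1, -4
Mean of differences = -2.3750
Numerator Σ(Δz_t−Δz̄)(Δz_{t+1}−Δz̄) = -5.1406
Denominator Σ(Δz_t−Δz̄)² = 47.8750
r_1(Δz) = -5.1406 / 47.8750 = -0.107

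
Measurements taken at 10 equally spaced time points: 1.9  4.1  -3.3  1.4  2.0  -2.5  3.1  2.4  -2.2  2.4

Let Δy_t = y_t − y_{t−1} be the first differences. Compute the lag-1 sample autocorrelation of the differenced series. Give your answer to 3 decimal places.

-0.553

First differences Δy: 2.2, -7.4, 4.7, 0.6, -4.5, 5.6, -0.7, -4.6, 4.6
Mean of differences = 0.0556
Numerator Σ(Δy_t−Δȳ)(Δy_{t+1}−Δȳ) = -97.6531
Denominator Σ(Δy_t−Δȳ)² = 176.4422
r_1(Δy) = -97.6531 / 176.4422 = -0.553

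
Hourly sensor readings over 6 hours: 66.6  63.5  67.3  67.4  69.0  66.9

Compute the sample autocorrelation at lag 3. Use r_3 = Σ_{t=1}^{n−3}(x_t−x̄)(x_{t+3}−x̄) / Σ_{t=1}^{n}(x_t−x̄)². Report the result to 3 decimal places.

-0.447

Mean x̄ = (66.6 + 63.5 + 67.3 + 67.4 + 69.0 + 66.9)/6 = 66.7833
Deviations from mean: -0.1833, -3.2833, 0.5167, 0.6167, 2.2167, 0.1167
Σ(x_t−x̄)(x_{t+3}−x̄) = (-0.1131) + (-7.2781) + (0.0603) = -7.3308
Denominator Σ(x_t−x̄)² = 16.3883
r_3 = -7.3308 / 16.3883 = -0.447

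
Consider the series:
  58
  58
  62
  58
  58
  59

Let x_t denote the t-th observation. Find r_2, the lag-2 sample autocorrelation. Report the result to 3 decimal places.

-0.368

Mean x̄ = (58 + 58 + 62 + 58 + 58 + 59)/6 = 58.8333
Deviations from mean: -0.8333, -0.8333, 3.1667, -0.8333, -0.8333, 0.1667
Numerator Σ_{t=1}^{4}(x_t−x̄)(x_{t+2}−x̄) = -4.7222
Denominator Σ(x_t−x̄)² = 12.8333
r_2 = -4.7222 / 12.8333 = -0.368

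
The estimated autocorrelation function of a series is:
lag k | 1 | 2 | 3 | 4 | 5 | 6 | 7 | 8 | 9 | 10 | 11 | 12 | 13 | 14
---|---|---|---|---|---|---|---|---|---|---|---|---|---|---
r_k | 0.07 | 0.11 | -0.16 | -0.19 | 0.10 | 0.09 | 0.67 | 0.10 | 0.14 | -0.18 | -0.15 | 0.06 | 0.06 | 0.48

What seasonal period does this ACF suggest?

7

The largest autocorrelation is r_7 = 0.67, with a weaker echo at lag 14 (0.48); the remaining lags stay at or below 0.14.
The dominant spike at lag 7 indicates a seasonal period of 7.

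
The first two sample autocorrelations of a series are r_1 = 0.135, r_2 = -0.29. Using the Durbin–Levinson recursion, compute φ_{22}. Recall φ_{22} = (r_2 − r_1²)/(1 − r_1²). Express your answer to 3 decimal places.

-0.314

φ_{22} = (r_2 − r_1²) / (1 − r_1²)
r_1² = (0.135)² = 0.018225
Numerator = -0.29 − 0.0182 = -0.3082; denominator = 1 − 0.0182 = 0.9818
φ_{22} = -0.3082 / 0.9818 = -0.314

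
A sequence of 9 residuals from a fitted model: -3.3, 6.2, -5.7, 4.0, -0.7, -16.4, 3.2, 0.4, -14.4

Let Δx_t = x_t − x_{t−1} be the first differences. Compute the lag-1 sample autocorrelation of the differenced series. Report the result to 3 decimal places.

First differences Δx: 9.5, -11.9, 9.7, -4.7, -15.7, 19.6, -2.8, -14.8
Mean of differences = -1.3875
Numerator Σ(Δx_t−Δx̄)(Δx_{t+1}−Δx̄) = -531.4127
Denominator Σ(Δx_t−Δx̄)² = 1190.1688
r_1(Δx) = -531.4127 / 1190.1688 = -0.447

-0.447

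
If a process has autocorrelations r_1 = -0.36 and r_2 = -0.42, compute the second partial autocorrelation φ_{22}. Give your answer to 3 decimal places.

φ_{22} = (r_2 − r_1²) / (1 − r_1²)
r_1² = (-0.36)² = 0.1296
Numerator = -0.42 − 0.1296 = -0.5496; denominator = 1 − 0.1296 = 0.8704
φ_{22} = -0.5496 / 0.8704 = -0.631

-0.631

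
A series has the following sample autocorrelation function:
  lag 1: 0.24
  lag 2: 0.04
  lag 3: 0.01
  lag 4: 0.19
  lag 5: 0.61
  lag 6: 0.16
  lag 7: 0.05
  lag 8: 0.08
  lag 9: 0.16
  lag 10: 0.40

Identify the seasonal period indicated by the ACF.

The largest autocorrelation is r_5 = 0.61, with a weaker echo at lag 10 (0.40); the remaining lags stay at or below 0.24. The elevated value at lag 1 (0.24), dropping to 0.04 at lag 2, reflects decaying short-term dependence rather than seasonality.
The dominant spike at lag 5 indicates a seasonal period of 5.

5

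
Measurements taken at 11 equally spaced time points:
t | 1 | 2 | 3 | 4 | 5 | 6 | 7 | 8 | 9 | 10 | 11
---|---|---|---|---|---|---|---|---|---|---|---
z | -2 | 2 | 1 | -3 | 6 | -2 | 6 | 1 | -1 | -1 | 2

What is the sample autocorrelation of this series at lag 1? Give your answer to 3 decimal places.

Mean z̄ = (-2 + 2 + 1 − 3 + 6 − 2 + 6 + 1 − 1 − 1 + 2)/11 = 0.8182
Numerator Σ_{t=1}^{10}(z_t−z̄)(z_{t+1}−z̄) = -51.0331
Denominator Σ(z_t−z̄)² = 93.6364
r_1 = -51.0331 / 93.6364 = -0.545

-0.545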